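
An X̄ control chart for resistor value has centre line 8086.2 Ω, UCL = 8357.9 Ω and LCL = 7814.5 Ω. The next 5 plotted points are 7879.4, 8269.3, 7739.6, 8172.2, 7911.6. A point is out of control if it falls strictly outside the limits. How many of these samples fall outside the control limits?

Compare each point to [7814.5, 8357.9]: sample 3 = 7739.6 < LCL.

1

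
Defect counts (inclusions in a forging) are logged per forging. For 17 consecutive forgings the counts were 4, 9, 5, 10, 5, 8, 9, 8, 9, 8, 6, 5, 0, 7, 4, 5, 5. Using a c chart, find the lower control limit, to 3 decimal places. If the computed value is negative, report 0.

0.000

c̄ = (4 + 9 + 5 + 10 + 5 + 8 + 9 + 8 + 9 + 8 + 6 + 5 + 0 + 7 + 4 + 5 + 5) / 17 = 107 / 17 = 6.2941
LCL = c̄ − 3√c̄ = 6.2941 − 3 × 2.5088 = -1.2323 → 0 (cannot be negative)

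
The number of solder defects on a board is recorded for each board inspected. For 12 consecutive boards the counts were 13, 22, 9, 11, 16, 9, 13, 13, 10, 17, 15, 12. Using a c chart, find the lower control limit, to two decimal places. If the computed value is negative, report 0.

2.38

c̄ = (13 + 22 + 9 + 11 + 16 + 9 + 13 + 13 + 10 + 17 + 15 + 12) / 12 = 160 / 12 = 13.3333
LCL = c̄ − 3√c̄ = 13.3333 − 3 × 3.6515 = 2.3789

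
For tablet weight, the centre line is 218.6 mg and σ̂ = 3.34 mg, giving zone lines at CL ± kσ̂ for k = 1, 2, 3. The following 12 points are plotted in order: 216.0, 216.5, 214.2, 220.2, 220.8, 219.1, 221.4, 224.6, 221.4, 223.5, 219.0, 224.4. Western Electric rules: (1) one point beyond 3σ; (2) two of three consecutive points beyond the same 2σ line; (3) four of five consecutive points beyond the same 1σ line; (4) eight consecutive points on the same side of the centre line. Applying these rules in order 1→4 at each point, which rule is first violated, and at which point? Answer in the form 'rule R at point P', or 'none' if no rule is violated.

rule 4 at point 11

Zone of each point (C = within 1σ̂, B = 1σ̂–2σ̂, A = 2σ̂–3σ̂, * = beyond 3σ̂; sign = side of CL): 1:-C, 2:-C, 3:-B, 4:+C, 5:+C, 6:+C, 7:+C, 8:+B, 9:+C, 10:+B, 11:+C, 12:+B
Rule 4 (eight consecutive points on the same side of the centre line) is satisfied at point 11.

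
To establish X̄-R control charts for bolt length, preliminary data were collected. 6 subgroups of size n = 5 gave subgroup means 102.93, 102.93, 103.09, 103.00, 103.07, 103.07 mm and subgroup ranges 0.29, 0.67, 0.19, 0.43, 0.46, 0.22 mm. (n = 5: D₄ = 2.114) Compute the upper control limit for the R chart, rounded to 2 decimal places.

0.80

R̄ = (0.29 + 0.67 + 0.19 + 0.43 + 0.46 + 0.22) / 6 = 2.2600 / 6 = 0.3767
UCL_R = D₄·R̄ = 2.114 × 0.3767 = 0.7963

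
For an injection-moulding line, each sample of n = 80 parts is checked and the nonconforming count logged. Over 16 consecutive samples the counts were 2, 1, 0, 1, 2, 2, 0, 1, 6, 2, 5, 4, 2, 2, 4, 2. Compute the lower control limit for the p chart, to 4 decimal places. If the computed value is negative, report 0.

0.0000

p̄ = Σdᵢ / (k·n) = 36 / (16 × 80) = 0.02813
LCL = p̄ − 3·√(p̄(1−p̄)/n) = 0.02813 − 3 × 0.01848 = -0.02733 → 0 (negative, so LCL = 0)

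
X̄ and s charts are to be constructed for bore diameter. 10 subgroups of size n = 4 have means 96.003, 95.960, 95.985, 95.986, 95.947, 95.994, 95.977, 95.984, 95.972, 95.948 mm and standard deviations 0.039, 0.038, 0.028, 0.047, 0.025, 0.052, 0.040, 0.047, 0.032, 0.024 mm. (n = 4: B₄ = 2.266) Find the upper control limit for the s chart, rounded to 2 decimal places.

0.08

s̄ = (0.039 + 0.038 + 0.028 + 0.047 + 0.025 + 0.052 + 0.040 + 0.047 + 0.032 + 0.024) / 10 = 0.0372
UCL_s = B₄·s̄ = 2.266 × 0.0372 = 0.0843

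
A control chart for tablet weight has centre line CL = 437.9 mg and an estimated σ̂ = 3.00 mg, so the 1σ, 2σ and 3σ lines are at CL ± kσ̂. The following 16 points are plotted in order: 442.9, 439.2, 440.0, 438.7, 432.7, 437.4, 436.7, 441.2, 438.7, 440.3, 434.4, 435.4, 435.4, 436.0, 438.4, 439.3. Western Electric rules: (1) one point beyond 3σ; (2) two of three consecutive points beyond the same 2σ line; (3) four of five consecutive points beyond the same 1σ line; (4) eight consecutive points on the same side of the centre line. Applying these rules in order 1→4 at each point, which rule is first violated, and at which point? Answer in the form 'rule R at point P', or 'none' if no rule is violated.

none

Zone of each point (C = within 1σ̂, B = 1σ̂–2σ̂, A = 2σ̂–3σ̂, * = beyond 3σ̂; sign = side of CL): 1:+B, 2:+C, 3:+C, 4:+C, 5:-B, 6:-C, 7:-C, 8:+B, 9:+C, 10:+C, 11:-B, 12:-C, 13:-C, 14:-C, 15:+C, 16:+C
No rule fires across all 16 points.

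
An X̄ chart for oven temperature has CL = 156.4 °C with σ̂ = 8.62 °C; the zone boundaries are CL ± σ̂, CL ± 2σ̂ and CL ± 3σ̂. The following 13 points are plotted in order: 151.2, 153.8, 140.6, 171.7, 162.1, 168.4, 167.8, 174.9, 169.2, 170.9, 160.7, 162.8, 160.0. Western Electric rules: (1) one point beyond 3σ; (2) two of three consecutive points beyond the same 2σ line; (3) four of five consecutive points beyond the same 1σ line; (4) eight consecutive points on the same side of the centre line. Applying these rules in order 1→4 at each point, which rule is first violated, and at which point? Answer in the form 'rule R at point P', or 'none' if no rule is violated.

Zone of each point (C = within 1σ̂, B = 1σ̂–2σ̂, A = 2σ̂–3σ̂, * = beyond 3σ̂; sign = side of CL): 1:-C, 2:-C, 3:-B, 4:+B, 5:+C, 6:+B, 7:+B, 8:+A, 9:+B, 10:+B, 11:+C, 12:+C, 13:+C
Rule 3 (four of five consecutive points beyond the same 1σ limit) is satisfied at point 8.

rule 3 at point 8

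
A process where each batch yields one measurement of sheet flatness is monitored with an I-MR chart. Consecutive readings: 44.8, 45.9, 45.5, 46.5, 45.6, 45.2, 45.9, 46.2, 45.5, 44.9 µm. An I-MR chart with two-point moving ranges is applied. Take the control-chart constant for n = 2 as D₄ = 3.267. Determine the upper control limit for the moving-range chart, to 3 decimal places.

2.214

Moving ranges: 1.1, 0.4, 1.0, 0.9, 0.4, 0.7, 0.3, 0.7, 0.6; M̄R̄ = 6.1000 / 9 = 0.6778
UCL_MR = D₄·M̄R̄ = 3.267 × 0.6778 = 2.2143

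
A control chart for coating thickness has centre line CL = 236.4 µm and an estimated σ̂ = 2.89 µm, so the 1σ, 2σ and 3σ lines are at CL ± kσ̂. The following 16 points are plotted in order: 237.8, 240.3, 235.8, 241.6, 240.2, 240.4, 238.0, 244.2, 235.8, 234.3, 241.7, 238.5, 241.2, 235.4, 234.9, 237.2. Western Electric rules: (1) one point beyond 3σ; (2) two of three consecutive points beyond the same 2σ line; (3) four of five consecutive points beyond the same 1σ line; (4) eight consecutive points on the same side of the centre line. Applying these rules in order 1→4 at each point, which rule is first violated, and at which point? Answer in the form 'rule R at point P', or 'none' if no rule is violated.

Zone of each point (C = within 1σ̂, B = 1σ̂–2σ̂, A = 2σ̂–3σ̂, * = beyond 3σ̂; sign = side of CL): 1:+C, 2:+B, 3:-C, 4:+B, 5:+B, 6:+B, 7:+C, 8:+A, 9:-C, 10:-C, 11:+B, 12:+C, 13:+B, 14:-C, 15:-C, 16:+C
Rule 3 (four of five consecutive points beyond the same 1σ limit) is satisfied at point 6.

rule 3 at point 6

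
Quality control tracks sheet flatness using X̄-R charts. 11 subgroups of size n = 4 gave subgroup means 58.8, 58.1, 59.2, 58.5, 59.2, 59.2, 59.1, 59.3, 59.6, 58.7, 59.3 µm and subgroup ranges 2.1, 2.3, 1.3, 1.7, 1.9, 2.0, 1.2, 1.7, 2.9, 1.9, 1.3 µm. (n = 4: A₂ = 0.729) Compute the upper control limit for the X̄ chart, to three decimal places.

X̄̄ = (58.8 + 58.1 + 59.2 + 58.5 + 59.2 + 59.2 + 59.1 + 59.3 + 59.6 + 58.7 + 59.3) / 11 = 649.0000 / 11 = 59.0000
R̄ = (2.1 + 2.3 + 1.3 + 1.7 + 1.9 + 2.0 + 1.2 + 1.7 + 2.9 + 1.9 + 1.3) / 11 = 20.3000 / 11 = 1.8455
UCL = X̄̄ + A₂·R̄ = 59.0000 + 0.729 × 1.8455 = 60.3453

60.345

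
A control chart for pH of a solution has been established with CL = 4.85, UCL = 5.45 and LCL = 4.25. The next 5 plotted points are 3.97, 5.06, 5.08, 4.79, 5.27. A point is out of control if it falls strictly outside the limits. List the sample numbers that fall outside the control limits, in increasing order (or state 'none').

Compare each point to [4.25, 5.45]: sample 1 = 3.97 < LCL.

1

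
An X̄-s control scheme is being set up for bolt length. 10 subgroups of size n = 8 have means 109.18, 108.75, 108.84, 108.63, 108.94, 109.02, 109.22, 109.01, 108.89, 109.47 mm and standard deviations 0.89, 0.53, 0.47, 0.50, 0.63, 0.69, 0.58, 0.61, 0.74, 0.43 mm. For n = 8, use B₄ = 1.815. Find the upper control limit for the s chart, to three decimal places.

1.102

s̄ = (0.89 + 0.53 + 0.47 + 0.50 + 0.63 + 0.69 + 0.58 + 0.61 + 0.74 + 0.43) / 10 = 0.6070
UCL_s = B₄·s̄ = 1.815 × 0.6070 = 1.1017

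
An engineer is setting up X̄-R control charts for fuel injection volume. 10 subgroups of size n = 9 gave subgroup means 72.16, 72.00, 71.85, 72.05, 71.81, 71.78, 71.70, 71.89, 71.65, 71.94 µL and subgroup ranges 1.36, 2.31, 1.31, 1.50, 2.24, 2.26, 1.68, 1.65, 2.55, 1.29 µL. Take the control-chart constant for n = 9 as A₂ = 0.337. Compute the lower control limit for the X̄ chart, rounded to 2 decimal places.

71.27

X̄̄ = (72.16 + 72.00 + 71.85 + 72.05 + 71.81 + 71.78 + 71.70 + 71.89 + 71.65 + 71.94) / 10 = 718.8300 / 10 = 71.8830
R̄ = (1.36 + 2.31 + 1.31 + 1.50 + 2.24 + 2.26 + 1.68 + 1.65 + 2.55 + 1.29) / 10 = 18.1500 / 10 = 1.8150
LCL = X̄̄ − A₂·R̄ = 71.8830 − 0.337 × 1.8150 = 71.2713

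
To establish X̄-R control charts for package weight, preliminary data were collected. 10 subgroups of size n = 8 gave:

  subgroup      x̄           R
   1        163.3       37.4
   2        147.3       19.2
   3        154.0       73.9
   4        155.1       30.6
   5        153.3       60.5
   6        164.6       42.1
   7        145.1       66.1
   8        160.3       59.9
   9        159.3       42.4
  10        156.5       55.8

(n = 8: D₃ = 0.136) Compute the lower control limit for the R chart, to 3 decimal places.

6.635

R̄ = (37.4 + 19.2 + 73.9 + 30.6 + 60.5 + 42.1 + 66.1 + 59.9 + 42.4 + 55.8) / 10 = 487.9000 / 10 = 48.7900
LCL_R = D₃·R̄ = 0.136 × 48.7900 = 6.6354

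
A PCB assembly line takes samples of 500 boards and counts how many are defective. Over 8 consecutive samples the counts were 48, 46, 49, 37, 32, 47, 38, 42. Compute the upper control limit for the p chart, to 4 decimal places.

0.1221

p̄ = Σdᵢ / (k·n) = 339 / (8 × 500) = 0.08475
UCL = p̄ + 3·√(p̄(1−p̄)/n) = 0.08475 + 3 × √(0.08475×0.91525/500) = 0.08475 + 3 × 0.01246 = 0.12212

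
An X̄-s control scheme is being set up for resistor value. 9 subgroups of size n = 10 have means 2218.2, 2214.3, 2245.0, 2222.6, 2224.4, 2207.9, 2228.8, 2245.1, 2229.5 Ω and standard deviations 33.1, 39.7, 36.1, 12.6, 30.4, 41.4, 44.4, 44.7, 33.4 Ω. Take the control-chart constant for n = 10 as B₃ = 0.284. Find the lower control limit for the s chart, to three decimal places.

9.965

s̄ = (33.1 + 39.7 + 36.1 + 12.6 + 30.4 + 41.4 + 44.4 + 44.7 + 33.4) / 9 = 35.0889
LCL_s = B₃·s̄ = 0.284 × 35.0889 = 9.9652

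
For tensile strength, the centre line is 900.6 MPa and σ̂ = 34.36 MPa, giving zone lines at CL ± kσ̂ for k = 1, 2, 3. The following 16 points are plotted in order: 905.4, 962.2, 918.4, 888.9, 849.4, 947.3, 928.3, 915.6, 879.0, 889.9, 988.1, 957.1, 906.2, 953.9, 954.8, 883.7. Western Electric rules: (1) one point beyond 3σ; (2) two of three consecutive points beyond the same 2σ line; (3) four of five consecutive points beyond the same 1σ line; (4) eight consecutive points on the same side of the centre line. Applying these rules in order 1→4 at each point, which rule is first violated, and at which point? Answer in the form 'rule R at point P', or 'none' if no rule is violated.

Zone of each point (C = within 1σ̂, B = 1σ̂–2σ̂, A = 2σ̂–3σ̂, * = beyond 3σ̂; sign = side of CL): 1:+C, 2:+B, 3:+C, 4:-C, 5:-B, 6:+B, 7:+C, 8:+C, 9:-C, 10:-C, 11:+A, 12:+B, 13:+C, 14:+B, 15:+B, 16:-C
Rule 3 (four of five consecutive points beyond the same 1σ limit) is satisfied at point 15.

rule 3 at point 15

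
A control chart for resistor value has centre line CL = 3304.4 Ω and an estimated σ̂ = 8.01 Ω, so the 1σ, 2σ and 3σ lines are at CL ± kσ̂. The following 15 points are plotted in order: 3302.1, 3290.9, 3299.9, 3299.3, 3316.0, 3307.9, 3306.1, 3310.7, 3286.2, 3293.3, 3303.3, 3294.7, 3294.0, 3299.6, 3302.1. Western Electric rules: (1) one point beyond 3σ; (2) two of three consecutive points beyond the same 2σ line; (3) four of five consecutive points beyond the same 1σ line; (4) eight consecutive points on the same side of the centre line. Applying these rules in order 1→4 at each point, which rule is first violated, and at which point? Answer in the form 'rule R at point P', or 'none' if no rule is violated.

Zone of each point (C = within 1σ̂, B = 1σ̂–2σ̂, A = 2σ̂–3σ̂, * = beyond 3σ̂; sign = side of CL): 1:-C, 2:-B, 3:-C, 4:-C, 5:+B, 6:+C, 7:+C, 8:+C, 9:-A, 10:-B, 11:-C, 12:-B, 13:-B, 14:-C, 15:-C
Rule 3 (four of five consecutive points beyond the same 1σ limit) is satisfied at point 13.

rule 3 at point 13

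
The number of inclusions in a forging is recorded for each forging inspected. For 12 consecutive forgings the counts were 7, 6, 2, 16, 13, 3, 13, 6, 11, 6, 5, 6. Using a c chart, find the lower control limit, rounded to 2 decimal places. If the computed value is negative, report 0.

c̄ = (7 + 6 + 2 + 16 + 13 + 3 + 13 + 6 + 11 + 6 + 5 + 6) / 12 = 94 / 12 = 7.8333
LCL = c̄ − 3√c̄ = 7.8333 − 3 × 2.7988 = -0.5631 → 0 (cannot be negative)

0.00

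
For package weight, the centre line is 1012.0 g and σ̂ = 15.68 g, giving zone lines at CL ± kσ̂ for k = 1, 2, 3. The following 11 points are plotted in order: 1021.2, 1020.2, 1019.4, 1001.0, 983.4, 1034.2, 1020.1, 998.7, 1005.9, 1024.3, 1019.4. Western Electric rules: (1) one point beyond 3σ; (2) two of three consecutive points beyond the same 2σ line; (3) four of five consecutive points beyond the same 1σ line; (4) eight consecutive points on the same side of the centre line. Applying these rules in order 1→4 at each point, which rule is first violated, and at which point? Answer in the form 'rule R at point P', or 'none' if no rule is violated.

Zone of each point (C = within 1σ̂, B = 1σ̂–2σ̂, A = 2σ̂–3σ̂, * = beyond 3σ̂; sign = side of CL): 1:+C, 2:+C, 3:+C, 4:-C, 5:-B, 6:+B, 7:+C, 8:-C, 9:-C, 10:+C, 11:+C
No rule fires across all 11 points.

none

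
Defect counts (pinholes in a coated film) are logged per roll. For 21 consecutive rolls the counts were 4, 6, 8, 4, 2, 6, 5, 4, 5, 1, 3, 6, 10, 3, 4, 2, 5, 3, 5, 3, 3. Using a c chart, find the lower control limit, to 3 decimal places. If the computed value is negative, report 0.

0.000

c̄ = (4 + 6 + 8 + 4 + 2 + 6 + 5 + 4 + 5 + 1 + 3 + 6 + 10 + 3 + 4 + 2 + 5 + 3 + 5 + 3 + 3) / 21 = 92 / 21 = 4.3810
LCL = c̄ − 3√c̄ = 4.3810 − 3 × 2.0931 = -1.8983 → 0 (cannot be negative)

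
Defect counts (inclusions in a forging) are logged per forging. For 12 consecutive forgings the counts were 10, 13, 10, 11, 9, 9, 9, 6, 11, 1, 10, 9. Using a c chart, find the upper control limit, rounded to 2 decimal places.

18.00

c̄ = (10 + 13 + 10 + 11 + 9 + 9 + 9 + 6 + 11 + 1 + 10 + 9) / 12 = 108 / 12 = 9.0000
UCL = c̄ + 3√c̄ = 9.0000 + 3 × √9.0000 = 9.0000 + 3 × 3.0000 = 18.0000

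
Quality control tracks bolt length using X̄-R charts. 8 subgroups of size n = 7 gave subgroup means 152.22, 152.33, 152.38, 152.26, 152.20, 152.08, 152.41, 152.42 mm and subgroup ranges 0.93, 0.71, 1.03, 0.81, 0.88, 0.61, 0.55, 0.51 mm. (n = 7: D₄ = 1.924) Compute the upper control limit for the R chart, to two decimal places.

1.45

R̄ = (0.93 + 0.71 + 1.03 + 0.81 + 0.88 + 0.61 + 0.55 + 0.51) / 8 = 6.0300 / 8 = 0.7538
UCL_R = D₄·R̄ = 1.924 × 0.7538 = 1.4502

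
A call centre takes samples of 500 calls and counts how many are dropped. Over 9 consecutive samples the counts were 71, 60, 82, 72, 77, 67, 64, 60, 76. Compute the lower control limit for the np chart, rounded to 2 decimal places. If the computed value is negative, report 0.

46.63

p̄ = Σdᵢ / (k·n) = 629 / (9 × 500) = 0.13978
LCL = np̄ − 3·√(np̄(1−p̄)) = 69.8889 − 3 × 7.7537 = 46.6278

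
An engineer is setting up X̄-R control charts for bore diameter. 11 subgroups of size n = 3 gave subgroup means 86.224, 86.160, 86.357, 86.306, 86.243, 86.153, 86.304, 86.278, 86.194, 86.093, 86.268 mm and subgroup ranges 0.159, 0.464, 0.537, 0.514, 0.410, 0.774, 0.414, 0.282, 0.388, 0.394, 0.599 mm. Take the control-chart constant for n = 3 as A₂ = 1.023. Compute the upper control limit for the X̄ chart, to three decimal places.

X̄̄ = (86.224 + 86.160 + 86.357 + 86.306 + 86.243 + 86.153 + 86.304 + 86.278 + 86.194 + 86.093 + 86.268) / 11 = 948.5800 / 11 = 86.2345
R̄ = (0.159 + 0.464 + 0.537 + 0.514 + 0.410 + 0.774 + 0.414 + 0.282 + 0.388 + 0.394 + 0.599) / 11 = 4.9350 / 11 = 0.4486
UCL = X̄̄ + A₂·R̄ = 86.2345 + 1.023 × 0.4486 = 86.6935

86.694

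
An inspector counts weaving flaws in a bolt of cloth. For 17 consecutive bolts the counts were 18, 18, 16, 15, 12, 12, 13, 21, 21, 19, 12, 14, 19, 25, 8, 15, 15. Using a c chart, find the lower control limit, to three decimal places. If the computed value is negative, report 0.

4.037

c̄ = (18 + 18 + 16 + 15 + 12 + 12 + 13 + 21 + 21 + 19 + 12 + 14 + 19 + 25 + 8 + 15 + 15) / 17 = 273 / 17 = 16.0588
LCL = c̄ − 3√c̄ = 16.0588 − 3 × 4.0073 = 4.0368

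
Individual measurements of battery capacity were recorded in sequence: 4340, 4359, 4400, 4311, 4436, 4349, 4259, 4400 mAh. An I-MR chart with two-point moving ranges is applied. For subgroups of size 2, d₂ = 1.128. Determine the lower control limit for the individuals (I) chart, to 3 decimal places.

4131.826

X̄ = (4340 + 4359 + 4400 + 4311 + 4436 + 4349 + 4259 + 4400) / 8 = 4356.7500
Moving ranges: 19, 41, 89, 125, 87, 90, 141; M̄R̄ = 592.0000 / 7 = 84.5714
LCL = X̄ − 3·M̄R̄/d₂ = 4356.7500 − 3 × 84.5714 / 1.128 = 4131.8260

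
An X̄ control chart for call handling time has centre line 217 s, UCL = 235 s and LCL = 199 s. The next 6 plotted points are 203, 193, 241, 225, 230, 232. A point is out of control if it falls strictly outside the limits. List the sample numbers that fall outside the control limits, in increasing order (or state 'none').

2, 3

Compare each point to [199, 235]: sample 2 = 193 < LCL; sample 3 = 241 > UCL.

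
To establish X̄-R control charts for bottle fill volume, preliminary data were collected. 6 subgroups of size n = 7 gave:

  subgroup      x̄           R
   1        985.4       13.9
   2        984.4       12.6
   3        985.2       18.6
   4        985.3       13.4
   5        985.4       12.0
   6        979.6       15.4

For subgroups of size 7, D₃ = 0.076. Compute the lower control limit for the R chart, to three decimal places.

R̄ = (13.9 + 12.6 + 18.6 + 13.4 + 12.0 + 15.4) / 6 = 85.9000 / 6 = 14.3167
LCL_R = D₃·R̄ = 0.076 × 14.3167 = 1.0881

1.088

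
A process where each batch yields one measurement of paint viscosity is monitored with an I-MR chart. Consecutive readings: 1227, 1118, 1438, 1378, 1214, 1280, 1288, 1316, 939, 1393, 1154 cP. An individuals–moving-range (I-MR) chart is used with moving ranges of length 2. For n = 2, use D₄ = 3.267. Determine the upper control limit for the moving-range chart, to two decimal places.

Moving ranges: 109, 320, 60, 164, 66, 8, 28, 377, 454, 239; M̄R̄ = 1825.0000 / 10 = 182.5000
UCL_MR = D₄·M̄R̄ = 3.267 × 182.5000 = 596.2275

596.23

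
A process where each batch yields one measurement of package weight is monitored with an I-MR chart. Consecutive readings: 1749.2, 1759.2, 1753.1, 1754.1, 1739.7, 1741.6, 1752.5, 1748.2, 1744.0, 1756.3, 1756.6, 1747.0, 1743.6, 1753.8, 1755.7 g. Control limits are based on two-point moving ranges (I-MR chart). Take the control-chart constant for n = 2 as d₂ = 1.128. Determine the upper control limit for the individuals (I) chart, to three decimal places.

1767.499

X̄ = (1749.2 + 1759.2 + 1753.1 + 1754.1 + 1739.7 + 1741.6 + 1752.5 + 1748.2 + 1744.0 + 1756.3 + 1756.6 + 1747.0 + 1743.6 + 1753.8 + 1755.7) / 15 = 1750.3067
Moving ranges: 10.0, 6.1, 1.0, 14.4, 1.9, 10.9, 4.3, 4.2, 12.3, 0.3, 9.6, 3.4, 10.2, 1.9; M̄R̄ = 90.5000 / 14 = 6.4643
UCL = X̄ + 3·M̄R̄/d₂ = 1750.3067 + 3 × 6.4643 / 1.128 = 1767.4989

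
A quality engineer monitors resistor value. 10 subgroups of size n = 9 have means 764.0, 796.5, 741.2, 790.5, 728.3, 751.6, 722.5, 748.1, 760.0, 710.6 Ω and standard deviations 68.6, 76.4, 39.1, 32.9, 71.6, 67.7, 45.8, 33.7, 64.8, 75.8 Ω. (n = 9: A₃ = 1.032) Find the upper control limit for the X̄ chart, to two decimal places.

810.81

X̄̄ = (764.0 + 796.5 + 741.2 + 790.5 + 728.3 + 751.6 + 722.5 + 748.1 + 760.0 + 710.6) / 10 = 751.3300
s̄ = (68.6 + 76.4 + 39.1 + 32.9 + 71.6 + 67.7 + 45.8 + 33.7 + 64.8 + 75.8) / 10 = 57.6400
UCL = X̄̄ + A₃·s̄ = 751.3300 + 1.032 × 57.6400 = 810.8145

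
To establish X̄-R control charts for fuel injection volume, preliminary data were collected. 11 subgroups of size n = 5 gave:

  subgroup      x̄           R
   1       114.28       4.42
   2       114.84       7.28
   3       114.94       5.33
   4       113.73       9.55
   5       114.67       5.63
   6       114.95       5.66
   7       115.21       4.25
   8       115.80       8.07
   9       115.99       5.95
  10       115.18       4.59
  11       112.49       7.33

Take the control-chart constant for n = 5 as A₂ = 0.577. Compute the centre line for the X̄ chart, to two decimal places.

X̄̄ = (114.28 + 114.84 + 114.94 + 113.73 + 114.67 + 114.95 + 115.21 + 115.80 + 115.99 + 115.18 + 112.49) / 11 = 1262.0800 / 11 = 114.7345
CL = X̄̄ = 114.7345

114.73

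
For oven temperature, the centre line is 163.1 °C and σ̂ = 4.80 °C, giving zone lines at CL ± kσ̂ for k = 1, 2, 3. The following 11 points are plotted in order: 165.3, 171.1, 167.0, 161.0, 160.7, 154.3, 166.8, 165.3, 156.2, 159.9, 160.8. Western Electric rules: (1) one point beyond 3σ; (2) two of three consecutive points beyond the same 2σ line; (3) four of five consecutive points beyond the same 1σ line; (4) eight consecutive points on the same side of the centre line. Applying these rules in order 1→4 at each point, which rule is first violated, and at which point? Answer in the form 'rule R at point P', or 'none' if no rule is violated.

Zone of each point (C = within 1σ̂, B = 1σ̂–2σ̂, A = 2σ̂–3σ̂, * = beyond 3σ̂; sign = side of CL): 1:+C, 2:+B, 3:+C, 4:-C, 5:-C, 6:-B, 7:+C, 8:+C, 9:-B, 10:-C, 11:-C
No rule fires across all 11 points.

none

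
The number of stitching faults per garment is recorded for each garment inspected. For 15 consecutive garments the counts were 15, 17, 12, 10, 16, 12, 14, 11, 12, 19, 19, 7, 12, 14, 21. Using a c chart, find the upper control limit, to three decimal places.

25.318

c̄ = (15 + 17 + 12 + 10 + 16 + 12 + 14 + 11 + 12 + 19 + 19 + 7 + 12 + 14 + 21) / 15 = 211 / 15 = 14.0667
UCL = c̄ + 3√c̄ = 14.0667 + 3 × √14.0667 = 14.0667 + 3 × 3.7506 = 25.3183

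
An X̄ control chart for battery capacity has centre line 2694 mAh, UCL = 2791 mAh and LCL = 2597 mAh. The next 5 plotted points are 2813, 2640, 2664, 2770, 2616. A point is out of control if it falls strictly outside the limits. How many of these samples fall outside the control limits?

Compare each point to [2597, 2791]: sample 1 = 2813 > UCL.

1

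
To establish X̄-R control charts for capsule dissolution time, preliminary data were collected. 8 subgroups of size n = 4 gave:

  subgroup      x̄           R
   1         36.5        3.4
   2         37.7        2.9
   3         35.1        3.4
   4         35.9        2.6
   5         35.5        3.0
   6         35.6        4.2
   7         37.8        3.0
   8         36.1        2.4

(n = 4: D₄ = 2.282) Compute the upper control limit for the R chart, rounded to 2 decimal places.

R̄ = (3.4 + 2.9 + 3.4 + 2.6 + 3.0 + 4.2 + 3.0 + 2.4) / 8 = 24.9000 / 8 = 3.1125
UCL_R = D₄·R̄ = 2.282 × 3.1125 = 7.1027

7.10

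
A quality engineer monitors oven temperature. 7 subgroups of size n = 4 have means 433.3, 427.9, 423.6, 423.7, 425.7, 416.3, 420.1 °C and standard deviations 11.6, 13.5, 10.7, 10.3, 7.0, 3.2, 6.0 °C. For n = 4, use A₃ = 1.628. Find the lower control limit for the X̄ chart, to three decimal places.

X̄̄ = (433.3 + 427.9 + 423.6 + 423.7 + 425.7 + 416.3 + 420.1) / 7 = 424.3714
s̄ = (11.6 + 13.5 + 10.7 + 10.3 + 7.0 + 3.2 + 6.0) / 7 = 8.9000
LCL = X̄̄ − A₃·s̄ = 424.3714 − 1.628 × 8.9000 = 409.8822

409.882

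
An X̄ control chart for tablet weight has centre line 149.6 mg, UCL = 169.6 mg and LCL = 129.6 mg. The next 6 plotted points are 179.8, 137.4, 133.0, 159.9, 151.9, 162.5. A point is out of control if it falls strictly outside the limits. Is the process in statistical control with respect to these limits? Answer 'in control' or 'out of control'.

Compare each point to [129.6, 169.6]: sample 1 = 179.8 > UCL.

out of control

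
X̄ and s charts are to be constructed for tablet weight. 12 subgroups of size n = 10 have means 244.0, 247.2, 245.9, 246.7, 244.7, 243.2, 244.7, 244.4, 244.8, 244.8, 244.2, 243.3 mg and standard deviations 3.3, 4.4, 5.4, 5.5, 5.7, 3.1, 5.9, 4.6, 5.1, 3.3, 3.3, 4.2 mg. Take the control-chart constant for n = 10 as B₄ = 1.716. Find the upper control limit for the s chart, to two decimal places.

7.69

s̄ = (3.3 + 4.4 + 5.4 + 5.5 + 5.7 + 3.1 + 5.9 + 4.6 + 5.1 + 3.3 + 3.3 + 4.2) / 12 = 4.4833
UCL_s = B₄·s̄ = 1.716 × 4.4833 = 7.6934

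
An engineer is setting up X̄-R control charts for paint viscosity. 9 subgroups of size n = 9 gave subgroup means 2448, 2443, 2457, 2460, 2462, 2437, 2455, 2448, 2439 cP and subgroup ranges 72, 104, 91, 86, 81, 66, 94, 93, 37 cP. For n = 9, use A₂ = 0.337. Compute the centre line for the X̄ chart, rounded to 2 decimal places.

2449.89

X̄̄ = (2448 + 2443 + 2457 + 2460 + 2462 + 2437 + 2455 + 2448 + 2439) / 9 = 22049.0000 / 9 = 2449.8889
CL = X̄̄ = 2449.8889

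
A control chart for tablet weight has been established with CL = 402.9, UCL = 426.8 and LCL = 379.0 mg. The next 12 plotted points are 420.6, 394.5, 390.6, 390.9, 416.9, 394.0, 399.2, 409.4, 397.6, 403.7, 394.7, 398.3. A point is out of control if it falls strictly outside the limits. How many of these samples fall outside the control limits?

All 12 points lie within [379.0, 426.8].

0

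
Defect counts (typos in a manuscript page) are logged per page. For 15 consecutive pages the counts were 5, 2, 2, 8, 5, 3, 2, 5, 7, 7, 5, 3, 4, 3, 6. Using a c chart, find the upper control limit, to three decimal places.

10.807

c̄ = (5 + 2 + 2 + 8 + 5 + 3 + 2 + 5 + 7 + 7 + 5 + 3 + 4 + 3 + 6) / 15 = 67 / 15 = 4.4667
UCL = c̄ + 3√c̄ = 4.4667 + 3 × √4.4667 = 4.4667 + 3 × 2.1134 = 10.8070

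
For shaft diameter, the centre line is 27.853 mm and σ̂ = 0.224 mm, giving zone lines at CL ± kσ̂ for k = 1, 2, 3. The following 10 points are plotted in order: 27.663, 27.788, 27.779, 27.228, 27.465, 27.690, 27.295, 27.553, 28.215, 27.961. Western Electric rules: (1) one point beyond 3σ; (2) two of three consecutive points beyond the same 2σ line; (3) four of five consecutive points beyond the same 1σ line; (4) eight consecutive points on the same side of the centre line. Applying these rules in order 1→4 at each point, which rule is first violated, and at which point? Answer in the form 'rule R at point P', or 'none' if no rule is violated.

rule 3 at point 8

Zone of each point (C = within 1σ̂, B = 1σ̂–2σ̂, A = 2σ̂–3σ̂, * = beyond 3σ̂; sign = side of CL): 1:-C, 2:-C, 3:-C, 4:-A, 5:-B, 6:-C, 7:-A, 8:-B, 9:+B, 10:+C
Rule 3 (four of five consecutive points beyond the same 1σ limit) is satisfied at point 8.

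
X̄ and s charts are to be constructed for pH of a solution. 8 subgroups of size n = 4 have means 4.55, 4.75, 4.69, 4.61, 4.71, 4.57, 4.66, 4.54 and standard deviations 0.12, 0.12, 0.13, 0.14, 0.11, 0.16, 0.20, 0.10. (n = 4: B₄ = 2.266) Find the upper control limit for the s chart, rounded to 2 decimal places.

0.31

s̄ = (0.12 + 0.12 + 0.13 + 0.14 + 0.11 + 0.16 + 0.20 + 0.10) / 8 = 0.1350
UCL_s = B₄·s̄ = 2.266 × 0.1350 = 0.3059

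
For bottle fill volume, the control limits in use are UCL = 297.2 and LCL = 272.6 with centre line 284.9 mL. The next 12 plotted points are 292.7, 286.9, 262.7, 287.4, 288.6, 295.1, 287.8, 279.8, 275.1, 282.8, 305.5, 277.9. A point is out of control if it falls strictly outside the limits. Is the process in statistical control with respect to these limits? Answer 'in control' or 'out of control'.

out of control

Compare each point to [272.6, 297.2]: sample 3 = 262.7 < LCL; sample 11 = 305.5 > UCL.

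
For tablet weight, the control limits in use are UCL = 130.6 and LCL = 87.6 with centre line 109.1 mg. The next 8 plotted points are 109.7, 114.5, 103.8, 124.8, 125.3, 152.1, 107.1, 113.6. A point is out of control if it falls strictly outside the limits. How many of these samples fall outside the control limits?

1

Compare each point to [87.6, 130.6]: sample 6 = 152.1 > UCL.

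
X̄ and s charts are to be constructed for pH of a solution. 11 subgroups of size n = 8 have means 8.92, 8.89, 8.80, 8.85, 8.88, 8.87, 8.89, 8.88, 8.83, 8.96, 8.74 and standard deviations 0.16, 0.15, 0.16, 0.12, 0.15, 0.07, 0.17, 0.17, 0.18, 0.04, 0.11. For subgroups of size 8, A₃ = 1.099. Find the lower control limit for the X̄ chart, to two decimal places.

X̄̄ = (8.92 + 8.89 + 8.80 + 8.85 + 8.88 + 8.87 + 8.89 + 8.88 + 8.83 + 8.96 + 8.74) / 11 = 8.8645
s̄ = (0.16 + 0.15 + 0.16 + 0.12 + 0.15 + 0.07 + 0.17 + 0.17 + 0.18 + 0.04 + 0.11) / 11 = 0.1345
LCL = X̄̄ − A₃·s̄ = 8.8645 − 1.099 × 0.1345 = 8.7167

8.72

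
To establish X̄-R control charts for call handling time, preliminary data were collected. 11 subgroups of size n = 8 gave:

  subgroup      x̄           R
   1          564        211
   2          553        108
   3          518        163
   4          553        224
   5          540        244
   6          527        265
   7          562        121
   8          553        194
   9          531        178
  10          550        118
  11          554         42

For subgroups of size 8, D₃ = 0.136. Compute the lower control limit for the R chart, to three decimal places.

23.095

R̄ = (211 + 108 + 163 + 224 + 244 + 265 + 121 + 194 + 178 + 118 + 42) / 11 = 1868.0000 / 11 = 169.8182
LCL_R = D₃·R̄ = 0.136 × 169.8182 = 23.0953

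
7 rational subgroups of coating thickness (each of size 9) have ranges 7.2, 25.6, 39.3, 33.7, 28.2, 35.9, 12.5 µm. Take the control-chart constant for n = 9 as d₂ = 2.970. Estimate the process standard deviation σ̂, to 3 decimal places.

R̄ = (7.2 + 25.6 + 39.3 + 33.7 + 28.2 + 35.9 + 12.5) / 7 = 26.0571
σ̂ = R̄ / d₂ = 26.0571 / 2.970 = 8.7734

8.773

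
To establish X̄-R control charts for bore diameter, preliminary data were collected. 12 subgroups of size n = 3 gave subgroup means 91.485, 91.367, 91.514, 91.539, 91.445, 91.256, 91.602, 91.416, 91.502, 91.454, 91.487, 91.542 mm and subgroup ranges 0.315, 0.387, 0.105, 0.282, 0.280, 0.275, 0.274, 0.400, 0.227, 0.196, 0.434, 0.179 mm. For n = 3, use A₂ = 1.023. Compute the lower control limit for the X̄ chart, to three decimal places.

X̄̄ = (91.485 + 91.367 + 91.514 + 91.539 + 91.445 + 91.256 + 91.602 + 91.416 + 91.502 + 91.454 + 91.487 + 91.542) / 12 = 1097.6090 / 12 = 91.4674
R̄ = (0.315 + 0.387 + 0.105 + 0.282 + 0.280 + 0.275 + 0.274 + 0.400 + 0.227 + 0.196 + 0.434 + 0.179) / 12 = 3.3540 / 12 = 0.2795
LCL = X̄̄ − A₂·R̄ = 91.4674 − 1.023 × 0.2795 = 91.1815

91.181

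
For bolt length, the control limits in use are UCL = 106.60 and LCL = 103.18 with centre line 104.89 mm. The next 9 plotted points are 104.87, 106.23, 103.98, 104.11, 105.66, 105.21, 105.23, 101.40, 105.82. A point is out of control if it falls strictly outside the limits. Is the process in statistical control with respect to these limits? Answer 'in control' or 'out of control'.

out of control

Compare each point to [103.18, 106.60]: sample 8 = 101.40 < LCL.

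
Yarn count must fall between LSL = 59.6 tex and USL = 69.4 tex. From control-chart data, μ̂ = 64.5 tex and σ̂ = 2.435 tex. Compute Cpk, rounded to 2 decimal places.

Cpu = (USL − μ̂) / (3σ̂) = (69.4 − 64.5) / (3 × 2.435) = 0.6708; Cpl = (μ̂ − LSL) / (3σ̂) = (64.5 − 59.6) / (3 × 2.435) = 0.6708; Cpk = min(Cpu, Cpl) = 0.6708

0.67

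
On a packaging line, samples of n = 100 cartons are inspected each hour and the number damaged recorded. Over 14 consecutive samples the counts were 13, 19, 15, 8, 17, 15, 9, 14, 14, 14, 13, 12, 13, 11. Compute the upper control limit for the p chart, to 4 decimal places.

p̄ = Σdᵢ / (k·n) = 187 / (14 × 100) = 0.13357
UCL = p̄ + 3·√(p̄(1−p̄)/n) = 0.13357 + 3 × √(0.13357×0.86643/100) = 0.13357 + 3 × 0.03402 = 0.23563

0.2356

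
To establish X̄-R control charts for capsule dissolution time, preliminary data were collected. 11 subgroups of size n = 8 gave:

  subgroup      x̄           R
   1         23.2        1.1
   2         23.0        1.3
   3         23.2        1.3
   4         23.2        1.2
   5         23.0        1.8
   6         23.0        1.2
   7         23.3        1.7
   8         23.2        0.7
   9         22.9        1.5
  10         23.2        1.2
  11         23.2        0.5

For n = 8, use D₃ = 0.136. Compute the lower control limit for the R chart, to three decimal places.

R̄ = (1.1 + 1.3 + 1.3 + 1.2 + 1.8 + 1.2 + 1.7 + 0.7 + 1.5 + 1.2 + 0.5) / 11 = 13.5000 / 11 = 1.2273
LCL_R = D₃·R̄ = 0.136 × 1.2273 = 0.1669

0.167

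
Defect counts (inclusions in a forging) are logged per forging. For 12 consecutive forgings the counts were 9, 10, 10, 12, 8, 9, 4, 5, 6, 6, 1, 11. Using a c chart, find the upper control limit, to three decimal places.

15.845

c̄ = (9 + 10 + 10 + 12 + 8 + 9 + 4 + 5 + 6 + 6 + 1 + 11) / 12 = 91 / 12 = 7.5833
UCL = c̄ + 3√c̄ = 7.5833 + 3 × √7.5833 = 7.5833 + 3 × 2.7538 = 15.8447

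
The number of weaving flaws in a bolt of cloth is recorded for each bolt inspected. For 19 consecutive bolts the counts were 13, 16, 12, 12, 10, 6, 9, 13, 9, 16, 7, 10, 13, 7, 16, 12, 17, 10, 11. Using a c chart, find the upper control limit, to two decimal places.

c̄ = (13 + 16 + 12 + 12 + 10 + 6 + 9 + 13 + 9 + 16 + 7 + 10 + 13 + 7 + 16 + 12 + 17 + 10 + 11) / 19 = 219 / 19 = 11.5263
UCL = c̄ + 3√c̄ = 11.5263 + 3 × √11.5263 = 11.5263 + 3 × 3.3950 = 21.7114

21.71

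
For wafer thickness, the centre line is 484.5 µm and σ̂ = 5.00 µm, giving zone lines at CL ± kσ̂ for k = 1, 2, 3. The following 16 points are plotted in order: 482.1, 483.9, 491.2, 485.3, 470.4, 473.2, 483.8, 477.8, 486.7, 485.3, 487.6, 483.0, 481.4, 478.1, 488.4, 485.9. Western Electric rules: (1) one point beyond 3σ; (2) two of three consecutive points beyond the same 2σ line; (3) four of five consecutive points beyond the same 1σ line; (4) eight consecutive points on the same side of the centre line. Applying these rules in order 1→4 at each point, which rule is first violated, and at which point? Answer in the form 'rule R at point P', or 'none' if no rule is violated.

Zone of each point (C = within 1σ̂, B = 1σ̂–2σ̂, A = 2σ̂–3σ̂, * = beyond 3σ̂; sign = side of CL): 1:-C, 2:-C, 3:+B, 4:+C, 5:-A, 6:-A, 7:-C, 8:-B, 9:+C, 10:+C, 11:+C, 12:-C, 13:-C, 14:-B, 15:+C, 16:+C
Rule 2 (two of three consecutive points beyond the same 2σ limit) is satisfied at point 6.

rule 2 at point 6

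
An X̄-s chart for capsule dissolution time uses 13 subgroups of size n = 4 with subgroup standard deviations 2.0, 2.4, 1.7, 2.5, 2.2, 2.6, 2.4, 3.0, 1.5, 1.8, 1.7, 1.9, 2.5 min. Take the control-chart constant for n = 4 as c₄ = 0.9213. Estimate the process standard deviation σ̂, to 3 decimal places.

2.355

s̄ = (2.0 + 2.4 + 1.7 + 2.5 + 2.2 + 2.6 + 2.4 + 3.0 + 1.5 + 1.8 + 1.7 + 1.9 + 2.5) / 13 = 2.1692
σ̂ = s̄ / c₄ = 2.1692 / 0.9213 = 2.3545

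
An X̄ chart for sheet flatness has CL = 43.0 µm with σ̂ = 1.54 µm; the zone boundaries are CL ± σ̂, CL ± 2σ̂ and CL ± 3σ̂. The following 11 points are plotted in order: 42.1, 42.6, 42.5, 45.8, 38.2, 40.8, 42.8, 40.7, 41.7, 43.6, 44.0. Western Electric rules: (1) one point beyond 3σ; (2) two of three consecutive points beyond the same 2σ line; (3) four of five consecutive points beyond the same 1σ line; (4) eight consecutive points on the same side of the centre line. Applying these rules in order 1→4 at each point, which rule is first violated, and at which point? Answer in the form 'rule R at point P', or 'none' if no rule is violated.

rule 1 at point 5

Zone of each point (C = within 1σ̂, B = 1σ̂–2σ̂, A = 2σ̂–3σ̂, * = beyond 3σ̂; sign = side of CL): 1:-C, 2:-C, 3:-C, 4:+B, 5:-*, 6:-B, 7:-C, 8:-B, 9:-C, 10:+C, 11:+C
Rule 1 (one point beyond the 3σ limits) is satisfied at point 5.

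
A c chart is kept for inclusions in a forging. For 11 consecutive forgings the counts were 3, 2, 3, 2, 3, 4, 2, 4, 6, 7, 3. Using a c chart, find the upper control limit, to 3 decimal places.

9.194

c̄ = (3 + 2 + 3 + 2 + 3 + 4 + 2 + 4 + 6 + 7 + 3) / 11 = 39 / 11 = 3.5455
UCL = c̄ + 3√c̄ = 3.5455 + 3 × √3.5455 = 3.5455 + 3 × 1.8829 = 9.1943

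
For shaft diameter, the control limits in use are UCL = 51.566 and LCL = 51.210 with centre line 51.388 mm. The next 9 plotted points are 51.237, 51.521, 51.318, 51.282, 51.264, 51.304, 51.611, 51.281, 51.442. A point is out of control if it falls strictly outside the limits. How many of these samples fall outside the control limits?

1

Compare each point to [51.210, 51.566]: sample 7 = 51.611 > UCL.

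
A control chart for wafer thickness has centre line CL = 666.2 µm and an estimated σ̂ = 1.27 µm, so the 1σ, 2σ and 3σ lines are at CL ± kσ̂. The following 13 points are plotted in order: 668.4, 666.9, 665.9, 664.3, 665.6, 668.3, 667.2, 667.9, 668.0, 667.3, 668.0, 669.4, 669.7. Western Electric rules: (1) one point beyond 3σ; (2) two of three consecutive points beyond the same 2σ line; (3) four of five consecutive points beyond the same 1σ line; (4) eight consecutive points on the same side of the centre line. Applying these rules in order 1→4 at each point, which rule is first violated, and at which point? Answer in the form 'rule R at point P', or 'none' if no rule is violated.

Zone of each point (C = within 1σ̂, B = 1σ̂–2σ̂, A = 2σ̂–3σ̂, * = beyond 3σ̂; sign = side of CL): 1:+B, 2:+C, 3:-C, 4:-B, 5:-C, 6:+B, 7:+C, 8:+B, 9:+B, 10:+C, 11:+B, 12:+A, 13:+A
Rule 3 (four of five consecutive points beyond the same 1σ limit) is satisfied at point 12.

rule 3 at point 12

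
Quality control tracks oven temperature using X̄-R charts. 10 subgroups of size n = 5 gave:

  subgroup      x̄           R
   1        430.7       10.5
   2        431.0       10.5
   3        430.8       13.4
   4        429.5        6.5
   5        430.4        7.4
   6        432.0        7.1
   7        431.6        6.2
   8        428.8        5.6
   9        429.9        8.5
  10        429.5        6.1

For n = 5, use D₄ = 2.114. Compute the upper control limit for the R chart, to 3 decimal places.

17.293

R̄ = (10.5 + 10.5 + 13.4 + 6.5 + 7.4 + 7.1 + 6.2 + 5.6 + 8.5 + 6.1) / 10 = 81.8000 / 10 = 8.1800
UCL_R = D₄·R̄ = 2.114 × 8.1800 = 17.2925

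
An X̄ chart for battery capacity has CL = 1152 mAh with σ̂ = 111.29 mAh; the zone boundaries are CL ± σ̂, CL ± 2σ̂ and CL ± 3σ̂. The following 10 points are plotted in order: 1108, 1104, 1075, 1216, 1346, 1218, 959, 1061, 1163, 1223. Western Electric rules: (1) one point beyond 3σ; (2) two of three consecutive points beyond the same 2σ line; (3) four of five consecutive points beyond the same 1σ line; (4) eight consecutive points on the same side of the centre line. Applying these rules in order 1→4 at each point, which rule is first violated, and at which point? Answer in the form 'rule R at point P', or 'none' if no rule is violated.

Zone of each point (C = within 1σ̂, B = 1σ̂–2σ̂, A = 2σ̂–3σ̂, * = beyond 3σ̂; sign = side of CL): 1:-C, 2:-C, 3:-C, 4:+C, 5:+B, 6:+C, 7:-B, 8:-C, 9:+C, 10:+C
No rule fires across all 10 points.

none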